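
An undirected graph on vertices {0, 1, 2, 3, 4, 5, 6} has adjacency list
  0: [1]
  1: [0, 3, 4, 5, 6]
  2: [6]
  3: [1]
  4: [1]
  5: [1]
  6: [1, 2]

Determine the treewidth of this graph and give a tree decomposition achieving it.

Each bag holds 2 vertices, so the decomposition has width 1, which upper-bounds the treewidth. Any graph with an edge has treewidth ≥ 1, and G has the edge 3–1. The upper and lower bounds meet at 1, so that is the treewidth.

Treewidth 1.
One optimal decomposition is:
Bags: B1 = {1, 3}  B2 = {0, 1}  B3 = {1, 5}  B4 = {1, 6}  B5 = {1, 4}  B6 = {2, 6}
Tree: B1–B2, B1–B3, B2–B4, B2–B5, B4–B6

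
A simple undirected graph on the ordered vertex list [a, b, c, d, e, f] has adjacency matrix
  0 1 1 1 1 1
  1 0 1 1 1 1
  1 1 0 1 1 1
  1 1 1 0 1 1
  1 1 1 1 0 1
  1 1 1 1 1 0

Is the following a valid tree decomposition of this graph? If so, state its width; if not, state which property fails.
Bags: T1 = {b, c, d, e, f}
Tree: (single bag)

No — vertex a appears in no bag.

A tree decomposition must satisfy three properties: every vertex lies in some bag; for every edge, both endpoints lie together in some bag; and for every vertex, the bags containing it form a connected subtree. Here vertex a appears in no bag, so the decomposition is invalid.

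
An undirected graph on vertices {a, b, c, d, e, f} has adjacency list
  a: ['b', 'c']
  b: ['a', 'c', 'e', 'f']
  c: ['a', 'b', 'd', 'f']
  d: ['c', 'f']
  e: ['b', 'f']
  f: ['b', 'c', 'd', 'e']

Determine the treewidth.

A width-2 tree decomposition is:
Bags: B1 = {c, d, f}  B2 = {b, c, f}  B3 = {a, b, c}  B4 = {b, e, f}
Tree: B1–B2, B2–B3, B2–B4
Each bag holds 3 vertices, so the decomposition has width 2, which upper-bounds the treewidth. Conversely, {b, e, f} is a clique of size 3, and the vertices of any clique must share a bag in every tree decomposition; so some bag has ≥ 3 vertices and tw(G) ≥ 2. Therefore the treewidth is 2.

2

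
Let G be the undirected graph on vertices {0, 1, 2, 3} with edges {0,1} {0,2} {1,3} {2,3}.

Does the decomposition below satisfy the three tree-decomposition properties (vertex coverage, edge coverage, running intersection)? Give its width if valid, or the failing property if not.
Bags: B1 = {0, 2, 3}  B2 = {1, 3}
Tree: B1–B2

A tree decomposition must satisfy three properties: every vertex lies in some bag; for every edge, both endpoints lie together in some bag; and for every vertex, the bags containing it form a connected subtree. Here edge (0,1) lies in no bag, so the decomposition is invalid.

No — edge (0,1) lies in no bag.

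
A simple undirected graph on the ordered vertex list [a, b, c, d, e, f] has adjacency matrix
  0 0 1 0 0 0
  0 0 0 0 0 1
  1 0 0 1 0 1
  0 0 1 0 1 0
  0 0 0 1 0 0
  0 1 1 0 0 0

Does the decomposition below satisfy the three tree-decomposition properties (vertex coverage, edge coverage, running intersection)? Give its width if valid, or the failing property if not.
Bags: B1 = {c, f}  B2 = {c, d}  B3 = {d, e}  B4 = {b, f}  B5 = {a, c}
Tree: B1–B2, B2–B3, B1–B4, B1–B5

Yes; width 1.

Checking the three conditions: (i) the bags cover all of {a, b, c, d, e, f}; (ii) for each edge, some bag contains both endpoints; (iii) the bags containing any fixed vertex form a subtree. All hold, so the decomposition is valid with width 2 − 1 = 1.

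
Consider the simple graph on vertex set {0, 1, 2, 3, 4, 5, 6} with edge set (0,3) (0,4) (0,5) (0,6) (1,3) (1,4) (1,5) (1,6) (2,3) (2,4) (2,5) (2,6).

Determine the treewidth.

3

A width-3 tree decomposition is:
Bags: B1 = {0, 1, 2, 5}  B2 = {0, 1, 2, 3}  B3 = {0, 1, 2, 6}  B4 = {0, 1, 2, 4}
Tree: B1–B2, B2–B3, B3–B4
The largest bag has 4 vertices, giving width 3; this decomposition certifies tw(G) ≤ 3. For the lower bound: the 4 vertex sets {1,5}, {2,3}, {0}, {6} are disjoint, each induces a connected subgraph, and every pair is joined by at least one edge of G. Contracting each set to a single vertex therefore yields K_{4} as a minor, and since treewidth is minor-monotone, tw(G) ≥ tw(K_{4}) = 3. Hence tw(G) = 3 exactly.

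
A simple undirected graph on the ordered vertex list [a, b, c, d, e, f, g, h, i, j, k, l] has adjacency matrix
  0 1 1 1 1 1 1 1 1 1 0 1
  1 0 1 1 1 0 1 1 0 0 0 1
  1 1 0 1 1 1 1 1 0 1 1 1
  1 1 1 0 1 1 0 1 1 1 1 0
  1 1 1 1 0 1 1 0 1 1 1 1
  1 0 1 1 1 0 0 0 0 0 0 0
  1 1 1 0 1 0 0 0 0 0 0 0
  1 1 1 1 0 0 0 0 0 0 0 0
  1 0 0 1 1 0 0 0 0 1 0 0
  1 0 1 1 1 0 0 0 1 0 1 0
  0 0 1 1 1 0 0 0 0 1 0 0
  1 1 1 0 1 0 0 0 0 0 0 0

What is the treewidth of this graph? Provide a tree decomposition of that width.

Each bag holds 5 vertices, so the decomposition has width 4, which upper-bounds the treewidth. Conversely, {a, c, d, e, j} is a clique of size 5, and the vertices of any clique must share a bag in every tree decomposition; so some bag has ≥ 5 vertices and tw(G) ≥ 4. The upper and lower bounds meet at 4, so that is the treewidth.

Treewidth 4.
One optimal decomposition is:
Bags: B1 = {c, d, e, j, k}  B2 = {a, c, d, e, j}  B3 = {a, b, c, d, e}  B4 = {a, d, e, i, j}  B5 = {a, b, c, e, g}  B6 = {a, b, c, e, l}  B7 = {a, b, c, d, h}  B8 = {a, c, d, e, f}
Tree: B1–B2, B2–B3, B2–B4, B3–B5, B5–B6, B3–B7, B2–B8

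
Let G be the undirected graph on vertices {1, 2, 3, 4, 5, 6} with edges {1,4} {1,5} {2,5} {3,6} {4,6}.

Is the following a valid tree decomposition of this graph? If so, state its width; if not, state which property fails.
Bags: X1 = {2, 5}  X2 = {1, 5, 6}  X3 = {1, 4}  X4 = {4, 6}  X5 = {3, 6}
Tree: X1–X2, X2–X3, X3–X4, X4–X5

A tree decomposition must satisfy three properties: every vertex lies in some bag; for every edge, both endpoints lie together in some bag; and for every vertex, the bags containing it form a connected subtree. Here bags containing vertex 6 are not connected in the tree, so the decomposition is invalid.

No — bags containing vertex 6 are not connected in the tree.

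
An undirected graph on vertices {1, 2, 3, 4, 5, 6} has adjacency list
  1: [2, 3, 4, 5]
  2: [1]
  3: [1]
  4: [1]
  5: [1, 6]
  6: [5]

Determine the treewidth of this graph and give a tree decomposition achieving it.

The largest bag has 2 vertices, giving width 1; this decomposition certifies tw(G) ≤ 1. Since G has at least one edge (e.g. 2–1), it is not an edgeless graph, so tw(G) ≥ 1. Hence tw(G) = 1 exactly.

Treewidth 1.
One optimal decomposition is:
Bags: B1 = {1, 2}  B2 = {1, 5}  B3 = {5, 6}  B4 = {1, 4}  B5 = {1, 3}
Tree: B1–B2, B2–B3, B1–B4, B4–B5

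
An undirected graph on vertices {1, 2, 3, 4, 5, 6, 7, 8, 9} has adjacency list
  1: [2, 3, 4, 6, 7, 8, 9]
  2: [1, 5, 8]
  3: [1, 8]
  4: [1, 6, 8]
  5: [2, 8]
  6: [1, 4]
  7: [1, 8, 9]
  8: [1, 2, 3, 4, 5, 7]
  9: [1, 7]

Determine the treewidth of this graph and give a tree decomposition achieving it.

Every bag has size at most 3, so the width is 3 − 1 = 2 and tw(G) ≤ 2. Conversely, {1, 2, 8} is a clique of size 3, and the vertices of any clique must share a bag in every tree decomposition; so some bag has ≥ 3 vertices and tw(G) ≥ 2. Therefore the treewidth is 2.

Treewidth 2.
One optimal decomposition is:
Bags: B1 = {1, 2, 8}  B2 = {1, 4, 8}  B3 = {1, 4, 6}  B4 = {1, 3, 8}  B5 = {1, 7, 8}  B6 = {2, 5, 8}  B7 = {1, 7, 9}
Tree: B1–B2, B2–B3, B1–B4, B4–B5, B1–B6, B5–B7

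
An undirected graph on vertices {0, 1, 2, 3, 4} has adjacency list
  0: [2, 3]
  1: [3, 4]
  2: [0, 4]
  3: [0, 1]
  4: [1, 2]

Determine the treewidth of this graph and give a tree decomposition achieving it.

Treewidth 2.
Bags: B1 = {0, 1, 3}  B2 = {0, 1, 2}  B3 = {1, 2, 4}
Tree: B1–B2, B2–B3

The largest bag has 3 vertices, giving width 2; this decomposition certifies tw(G) ≤ 2. Since 1–3–0–2–4–1 is a cycle in G, G is not acyclic. Forests are exactly the graphs of treewidth ≤ 1, so tw(G) ≥ 2. Hence tw(G) = 2 exactly.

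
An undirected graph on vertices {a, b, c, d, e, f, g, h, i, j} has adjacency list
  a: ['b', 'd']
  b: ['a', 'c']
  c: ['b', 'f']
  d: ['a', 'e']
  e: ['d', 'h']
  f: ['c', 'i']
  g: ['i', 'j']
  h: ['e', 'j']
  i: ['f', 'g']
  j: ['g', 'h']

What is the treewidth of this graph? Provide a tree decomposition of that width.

Every bag has size at most 3, so the width is 3 − 1 = 2 and tw(G) ≤ 2. For the lower bound, G contains the cycle b–c–f–i–g–j–h–e–d–a–b, so G is not a forest; only forests have treewidth ≤ 1, hence tw(G) ≥ 2. The upper and lower bounds meet at 2, so that is the treewidth.

Treewidth 2.
One such decomposition:
Bags: B1 = {b, c, f}  B2 = {b, f, i}  B3 = {b, g, i}  B4 = {b, g, j}  B5 = {b, h, j}  B6 = {b, e, h}  B7 = {b, d, e}  B8 = {a, b, d}
Tree: B1–B2, B2–B3, B3–B4, B4–B5, B5–B6, B6–B7, B7–B8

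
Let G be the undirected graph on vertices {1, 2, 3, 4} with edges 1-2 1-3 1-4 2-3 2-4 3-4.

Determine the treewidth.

3

A width-3 tree decomposition is:
Bags: B1 = {1, 2, 3, 4}
Tree: (single bag)
With just one bag of size 4, the width is 4 − 1 = 3, so tw(G) ≤ 3. For the lower bound, the 4 vertices {1, 2, 3, 4} are pairwise adjacent, and any tree decomposition puts a clique entirely inside one bag — forcing width ≥ 3. Combining the bounds, tw(G) = 3.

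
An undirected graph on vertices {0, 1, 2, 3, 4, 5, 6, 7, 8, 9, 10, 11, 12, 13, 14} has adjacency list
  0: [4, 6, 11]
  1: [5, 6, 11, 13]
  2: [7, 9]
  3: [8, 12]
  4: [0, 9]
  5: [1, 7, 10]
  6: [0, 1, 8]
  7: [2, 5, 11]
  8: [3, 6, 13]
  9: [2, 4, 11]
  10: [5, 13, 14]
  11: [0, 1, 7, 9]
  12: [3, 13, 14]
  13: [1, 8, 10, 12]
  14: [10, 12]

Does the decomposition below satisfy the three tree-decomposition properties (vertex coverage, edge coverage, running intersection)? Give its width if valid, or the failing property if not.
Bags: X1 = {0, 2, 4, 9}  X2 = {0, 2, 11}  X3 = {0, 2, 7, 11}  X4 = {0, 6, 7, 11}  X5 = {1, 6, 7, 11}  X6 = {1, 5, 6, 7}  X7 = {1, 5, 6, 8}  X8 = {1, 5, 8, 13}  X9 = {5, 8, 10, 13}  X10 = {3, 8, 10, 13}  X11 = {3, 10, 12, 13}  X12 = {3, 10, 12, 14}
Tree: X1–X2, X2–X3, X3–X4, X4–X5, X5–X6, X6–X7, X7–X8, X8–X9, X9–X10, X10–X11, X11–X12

No — edge (9,11) lies in no bag.

A tree decomposition must satisfy three properties: every vertex lies in some bag; for every edge, both endpoints lie together in some bag; and for every vertex, the bags containing it form a connected subtree. Here edge (9,11) lies in no bag, so the decomposition is invalid.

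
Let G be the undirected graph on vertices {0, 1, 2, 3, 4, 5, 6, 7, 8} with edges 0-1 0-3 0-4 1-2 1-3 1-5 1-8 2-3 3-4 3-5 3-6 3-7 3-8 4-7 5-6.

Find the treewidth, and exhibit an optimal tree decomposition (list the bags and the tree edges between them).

Treewidth 2.
Bags: B1 = {1, 3, 5}  B2 = {0, 1, 3}  B3 = {1, 3, 8}  B4 = {0, 3, 4}  B5 = {3, 4, 7}  B6 = {3, 5, 6}  B7 = {1, 2, 3}
Tree: B1–B2, B2–B3, B2–B4, B4–B5, B1–B6, B2–B7

The largest bag has 3 vertices, giving width 2; this decomposition certifies tw(G) ≤ 2. Conversely, {0, 1, 3} is a clique of size 3, and the vertices of any clique must share a bag in every tree decomposition; so some bag has ≥ 3 vertices and tw(G) ≥ 2. Combining the bounds, tw(G) = 2.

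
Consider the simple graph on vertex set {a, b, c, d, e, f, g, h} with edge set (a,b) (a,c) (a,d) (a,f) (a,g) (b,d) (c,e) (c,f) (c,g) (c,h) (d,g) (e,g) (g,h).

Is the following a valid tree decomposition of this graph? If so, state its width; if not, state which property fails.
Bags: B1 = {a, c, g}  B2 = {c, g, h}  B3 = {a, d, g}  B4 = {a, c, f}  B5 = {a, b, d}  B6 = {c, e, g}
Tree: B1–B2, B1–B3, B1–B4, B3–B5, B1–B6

Yes; width 2.

Checking the three conditions: (i) the bags cover all of {a, b, c, d, e, f, g, h}; (ii) for each edge, some bag contains both endpoints; (iii) the bags containing any fixed vertex form a subtree. All hold, so the decomposition is valid with width 3 − 1 = 2.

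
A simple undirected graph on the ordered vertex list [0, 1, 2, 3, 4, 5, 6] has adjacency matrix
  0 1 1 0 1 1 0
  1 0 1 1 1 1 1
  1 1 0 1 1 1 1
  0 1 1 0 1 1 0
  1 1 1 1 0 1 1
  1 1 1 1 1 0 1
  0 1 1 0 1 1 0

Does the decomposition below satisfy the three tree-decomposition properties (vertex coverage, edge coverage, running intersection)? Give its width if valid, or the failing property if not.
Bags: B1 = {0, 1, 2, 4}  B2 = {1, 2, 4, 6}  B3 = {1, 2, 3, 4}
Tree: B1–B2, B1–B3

A tree decomposition must satisfy three properties: every vertex lies in some bag; for every edge, both endpoints lie together in some bag; and for every vertex, the bags containing it form a connected subtree. Here vertex 5 appears in no bag, so the decomposition is invalid.

No — vertex 5 appears in no bag.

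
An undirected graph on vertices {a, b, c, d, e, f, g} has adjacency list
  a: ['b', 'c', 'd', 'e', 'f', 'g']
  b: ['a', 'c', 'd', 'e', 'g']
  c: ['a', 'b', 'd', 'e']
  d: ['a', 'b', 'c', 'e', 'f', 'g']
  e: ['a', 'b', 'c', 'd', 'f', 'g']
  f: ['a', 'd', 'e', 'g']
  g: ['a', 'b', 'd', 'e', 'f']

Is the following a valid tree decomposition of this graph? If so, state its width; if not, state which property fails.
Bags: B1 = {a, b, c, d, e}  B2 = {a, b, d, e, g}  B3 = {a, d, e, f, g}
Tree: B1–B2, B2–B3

Vertex coverage: the bags together contain {a, b, c, d, e, f, g}, the full vertex set. Edge coverage: each edge of G has both endpoints in at least one bag. Running intersection: for every vertex, the bags containing it form a connected subtree. All three properties hold, so this is a valid tree decomposition of width max|bag| − 1 = 4, and hence tw(G) ≤ 4.

Yes; width 4.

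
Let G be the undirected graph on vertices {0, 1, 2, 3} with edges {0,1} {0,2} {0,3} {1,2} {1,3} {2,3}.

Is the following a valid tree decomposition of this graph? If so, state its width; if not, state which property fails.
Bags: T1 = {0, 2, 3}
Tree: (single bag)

No — vertex 1 appears in no bag.

A tree decomposition must satisfy three properties: every vertex lies in some bag; for every edge, both endpoints lie together in some bag; and for every vertex, the bags containing it form a connected subtree. Here vertex 1 appears in no bag, so the decomposition is invalid.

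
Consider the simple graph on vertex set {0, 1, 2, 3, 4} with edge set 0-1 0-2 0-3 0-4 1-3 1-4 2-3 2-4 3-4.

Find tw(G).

3

A width-3 tree decomposition is:
Bags: B1 = {0, 1, 3, 4}  B2 = {0, 2, 3, 4}
Tree: B1–B2
Each bag holds 4 vertices, so the decomposition has width 3, which upper-bounds the treewidth. For the lower bound, the 4 vertices {0, 1, 3, 4} are pairwise adjacent, and any tree decomposition puts a clique entirely inside one bag — forcing width ≥ 3. Therefore the treewidth is 3.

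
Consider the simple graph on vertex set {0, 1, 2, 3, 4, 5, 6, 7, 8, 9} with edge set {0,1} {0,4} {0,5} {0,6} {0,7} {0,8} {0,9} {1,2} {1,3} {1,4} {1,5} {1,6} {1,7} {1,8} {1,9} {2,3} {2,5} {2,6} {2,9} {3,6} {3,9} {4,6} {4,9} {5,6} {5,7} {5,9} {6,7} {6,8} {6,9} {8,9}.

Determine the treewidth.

A width-4 tree decomposition is:
Bags: B1 = {1, 2, 5, 6, 9}  B2 = {0, 1, 5, 6, 9}  B3 = {1, 2, 3, 6, 9}  B4 = {0, 1, 6, 8, 9}  B5 = {0, 1, 4, 6, 9}  B6 = {0, 1, 5, 6, 7}
Tree: B1–B2, B1–B3, B2–B4, B4–B5, B2–B6
The largest bag has 5 vertices, giving width 4; this decomposition certifies tw(G) ≤ 4. Conversely, {0, 1, 6, 8, 9} is a clique of size 5, and the vertices of any clique must share a bag in every tree decomposition; so some bag has ≥ 5 vertices and tw(G) ≥ 4. Hence tw(G) = 4 exactly.

4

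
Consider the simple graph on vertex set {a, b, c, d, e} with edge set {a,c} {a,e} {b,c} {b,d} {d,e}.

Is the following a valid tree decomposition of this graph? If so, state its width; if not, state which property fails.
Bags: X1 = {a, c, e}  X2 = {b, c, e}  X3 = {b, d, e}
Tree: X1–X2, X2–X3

Checking the three conditions: (i) the bags cover all of {a, b, c, d, e}; (ii) for each edge, some bag contains both endpoints; (iii) the bags containing any fixed vertex form a subtree. All hold, so the decomposition is valid with width 3 − 1 = 2.

Yes; width 2.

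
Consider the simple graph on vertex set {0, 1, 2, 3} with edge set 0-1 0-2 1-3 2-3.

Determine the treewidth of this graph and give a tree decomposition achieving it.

Every bag has size at most 3, so the width is 3 − 1 = 2 and tw(G) ≤ 2. For the lower bound, G contains the cycle 1–0–2–3–1, so G is not a forest; only forests have treewidth ≤ 1, hence tw(G) ≥ 2. Hence tw(G) = 2 exactly.

Treewidth 2.
One optimal decomposition is:
Bags: B1 = {0, 1, 2}  B2 = {1, 2, 3}
Tree: B1–B2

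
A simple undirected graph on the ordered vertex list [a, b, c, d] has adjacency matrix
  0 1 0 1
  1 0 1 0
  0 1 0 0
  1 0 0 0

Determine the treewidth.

1

A width-1 tree decomposition is:
Bags: B1 = {a, d}  B2 = {a, b}  B3 = {b, c}
Tree: B1–B2, B2–B3
Every bag has size at most 2, so the width is 2 − 1 = 1 and tw(G) ≤ 1. Since G has at least one edge (e.g. d–a), it is not an edgeless graph, so tw(G) ≥ 1. Hence tw(G) = 1 exactly.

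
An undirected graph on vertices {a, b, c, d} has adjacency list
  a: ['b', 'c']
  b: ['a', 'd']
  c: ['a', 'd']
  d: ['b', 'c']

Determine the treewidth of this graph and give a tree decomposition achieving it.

The largest bag has 3 vertices, giving width 2; this decomposition certifies tw(G) ≤ 2. The edges c–d–b–a–c form a cycle, so G is not a tree and its treewidth is at least 2. Therefore the treewidth is 2.

Treewidth 2.
One optimal decomposition is:
Bags: B1 = {b, c, d}  B2 = {a, b, c}
Tree: B1–B2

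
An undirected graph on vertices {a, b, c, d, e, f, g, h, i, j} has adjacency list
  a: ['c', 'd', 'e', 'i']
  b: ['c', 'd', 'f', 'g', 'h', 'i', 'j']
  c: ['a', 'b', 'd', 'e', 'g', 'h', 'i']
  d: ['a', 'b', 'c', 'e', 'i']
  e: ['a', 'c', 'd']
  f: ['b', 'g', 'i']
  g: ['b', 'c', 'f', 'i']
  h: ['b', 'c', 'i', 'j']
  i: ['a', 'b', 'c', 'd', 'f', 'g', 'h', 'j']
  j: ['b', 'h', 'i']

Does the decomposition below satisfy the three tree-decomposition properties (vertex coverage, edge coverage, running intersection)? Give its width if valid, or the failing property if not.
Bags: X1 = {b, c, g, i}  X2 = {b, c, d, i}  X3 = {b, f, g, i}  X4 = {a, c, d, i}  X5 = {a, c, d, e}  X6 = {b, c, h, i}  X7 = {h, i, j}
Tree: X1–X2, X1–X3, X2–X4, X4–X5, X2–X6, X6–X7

A tree decomposition must satisfy three properties: every vertex lies in some bag; for every edge, both endpoints lie together in some bag; and for every vertex, the bags containing it form a connected subtree. Here edge (b,j) lies in no bag, so the decomposition is invalid.

No — edge (b,j) lies in no bag.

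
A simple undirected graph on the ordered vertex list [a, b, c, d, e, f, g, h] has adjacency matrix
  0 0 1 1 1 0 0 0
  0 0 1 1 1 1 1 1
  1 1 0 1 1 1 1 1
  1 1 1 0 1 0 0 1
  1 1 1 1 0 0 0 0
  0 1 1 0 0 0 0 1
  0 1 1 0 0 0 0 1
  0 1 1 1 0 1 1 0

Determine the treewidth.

A width-3 tree decomposition is:
Bags: B1 = {b, c, d, e}  B2 = {b, c, d, h}  B3 = {b, c, g, h}  B4 = {b, c, f, h}  B5 = {a, c, d, e}
Tree: B1–B2, B2–B3, B3–B4, B1–B5
Each bag holds 4 vertices, so the decomposition has width 3, which upper-bounds the treewidth. For the lower bound, the 4 vertices {a, c, d, e} are pairwise adjacent, and any tree decomposition puts a clique entirely inside one bag — forcing width ≥ 3. Therefore the treewidth is 3.

3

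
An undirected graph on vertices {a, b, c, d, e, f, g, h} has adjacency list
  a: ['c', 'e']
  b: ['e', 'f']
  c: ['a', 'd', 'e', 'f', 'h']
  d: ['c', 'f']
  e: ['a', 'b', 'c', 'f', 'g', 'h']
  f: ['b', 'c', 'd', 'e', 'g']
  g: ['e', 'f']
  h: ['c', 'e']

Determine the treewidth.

2

A width-2 tree decomposition is:
Bags: B1 = {c, e, h}  B2 = {c, e, f}  B3 = {a, c, e}  B4 = {c, d, f}  B5 = {e, f, g}  B6 = {b, e, f}
Tree: B1–B2, B1–B3, B2–B4, B2–B5, B5–B6
Each bag holds 3 vertices, so the decomposition has width 2, which upper-bounds the treewidth. For the lower bound, the 3 vertices {c, d, f} are pairwise adjacent, and any tree decomposition puts a clique entirely inside one bag — forcing width ≥ 2. Combining the bounds, tw(G) = 2.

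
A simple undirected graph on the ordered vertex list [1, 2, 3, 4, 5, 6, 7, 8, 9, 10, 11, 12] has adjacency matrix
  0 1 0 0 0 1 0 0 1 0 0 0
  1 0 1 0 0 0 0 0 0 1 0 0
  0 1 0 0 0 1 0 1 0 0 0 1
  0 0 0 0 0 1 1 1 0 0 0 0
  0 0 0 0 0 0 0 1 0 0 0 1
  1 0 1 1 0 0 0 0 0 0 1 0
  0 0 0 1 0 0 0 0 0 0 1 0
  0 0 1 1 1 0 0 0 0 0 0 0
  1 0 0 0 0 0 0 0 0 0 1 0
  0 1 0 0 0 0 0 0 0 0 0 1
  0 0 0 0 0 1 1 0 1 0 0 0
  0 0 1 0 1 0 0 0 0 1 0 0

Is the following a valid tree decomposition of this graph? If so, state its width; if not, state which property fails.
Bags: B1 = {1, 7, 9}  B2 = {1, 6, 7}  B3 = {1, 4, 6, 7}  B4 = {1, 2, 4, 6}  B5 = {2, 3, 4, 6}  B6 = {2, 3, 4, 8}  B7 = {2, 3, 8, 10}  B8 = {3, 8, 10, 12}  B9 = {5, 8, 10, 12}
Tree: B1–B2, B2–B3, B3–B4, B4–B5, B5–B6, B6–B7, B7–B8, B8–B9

A tree decomposition must satisfy three properties: every vertex lies in some bag; for every edge, both endpoints lie together in some bag; and for every vertex, the bags containing it form a connected subtree. Here vertex 11 appears in no bag, so the decomposition is invalid.

No — vertex 11 appears in no bag.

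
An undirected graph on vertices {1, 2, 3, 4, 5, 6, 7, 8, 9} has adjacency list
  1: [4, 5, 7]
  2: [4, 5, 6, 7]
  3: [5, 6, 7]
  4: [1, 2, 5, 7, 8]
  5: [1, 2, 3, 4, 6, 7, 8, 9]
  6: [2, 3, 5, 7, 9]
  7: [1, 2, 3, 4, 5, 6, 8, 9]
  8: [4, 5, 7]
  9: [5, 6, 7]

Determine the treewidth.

A width-3 tree decomposition is:
Bags: B1 = {2, 4, 5, 7}  B2 = {1, 4, 5, 7}  B3 = {2, 5, 6, 7}  B4 = {4, 5, 7, 8}  B5 = {5, 6, 7, 9}  B6 = {3, 5, 6, 7}
Tree: B1–B2, B1–B3, B2–B4, B3–B5, B5–B6
The largest bag has 4 vertices, giving width 3; this decomposition certifies tw(G) ≤ 3. For the lower bound, the 4 vertices {5, 6, 7, 9} are pairwise adjacent, and any tree decomposition puts a clique entirely inside one bag — forcing width ≥ 3. The upper and lower bounds meet at 3, so that is the treewidth.

3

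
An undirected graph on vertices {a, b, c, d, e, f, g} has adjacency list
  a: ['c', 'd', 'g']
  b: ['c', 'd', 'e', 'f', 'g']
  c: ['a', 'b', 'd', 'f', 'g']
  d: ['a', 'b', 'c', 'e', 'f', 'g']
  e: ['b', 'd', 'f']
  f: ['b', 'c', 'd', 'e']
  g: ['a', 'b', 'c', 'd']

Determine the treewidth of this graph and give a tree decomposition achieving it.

Treewidth 3.
One such decomposition:
Bags: B1 = {b, c, d, g}  B2 = {a, c, d, g}  B3 = {b, c, d, f}  B4 = {b, d, e, f}
Tree: B1–B2, B1–B3, B3–B4

The largest bag has 4 vertices, giving width 3; this decomposition certifies tw(G) ≤ 3. For the lower bound, the 4 vertices {a, c, d, g} are pairwise adjacent, and any tree decomposition puts a clique entirely inside one bag — forcing width ≥ 3. Therefore the treewidth is 3.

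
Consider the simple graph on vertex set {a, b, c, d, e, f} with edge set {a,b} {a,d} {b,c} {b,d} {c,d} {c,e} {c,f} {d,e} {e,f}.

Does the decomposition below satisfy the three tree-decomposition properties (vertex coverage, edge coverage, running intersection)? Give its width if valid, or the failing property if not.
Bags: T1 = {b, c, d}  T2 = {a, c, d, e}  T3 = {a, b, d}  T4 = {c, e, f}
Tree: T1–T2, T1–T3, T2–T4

No — bags containing vertex a are not connected in the tree.

A tree decomposition must satisfy three properties: every vertex lies in some bag; for every edge, both endpoints lie together in some bag; and for every vertex, the bags containing it form a connected subtree. Here bags containing vertex a are not connected in the tree, so the decomposition is invalid.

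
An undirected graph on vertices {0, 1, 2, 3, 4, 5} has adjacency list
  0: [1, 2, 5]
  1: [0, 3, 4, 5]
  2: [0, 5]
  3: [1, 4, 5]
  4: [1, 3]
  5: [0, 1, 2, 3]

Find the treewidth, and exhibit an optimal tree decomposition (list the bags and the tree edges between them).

Each bag holds 3 vertices, so the decomposition has width 2, which upper-bounds the treewidth. For the lower bound, the 3 vertices {0, 1, 5} are pairwise adjacent, and any tree decomposition puts a clique entirely inside one bag — forcing width ≥ 2. Therefore the treewidth is 2.

Treewidth 2.
Bags: B1 = {0, 1, 5}  B2 = {1, 3, 5}  B3 = {1, 3, 4}  B4 = {0, 2, 5}
Tree: B1–B2, B2–B3, B1–B4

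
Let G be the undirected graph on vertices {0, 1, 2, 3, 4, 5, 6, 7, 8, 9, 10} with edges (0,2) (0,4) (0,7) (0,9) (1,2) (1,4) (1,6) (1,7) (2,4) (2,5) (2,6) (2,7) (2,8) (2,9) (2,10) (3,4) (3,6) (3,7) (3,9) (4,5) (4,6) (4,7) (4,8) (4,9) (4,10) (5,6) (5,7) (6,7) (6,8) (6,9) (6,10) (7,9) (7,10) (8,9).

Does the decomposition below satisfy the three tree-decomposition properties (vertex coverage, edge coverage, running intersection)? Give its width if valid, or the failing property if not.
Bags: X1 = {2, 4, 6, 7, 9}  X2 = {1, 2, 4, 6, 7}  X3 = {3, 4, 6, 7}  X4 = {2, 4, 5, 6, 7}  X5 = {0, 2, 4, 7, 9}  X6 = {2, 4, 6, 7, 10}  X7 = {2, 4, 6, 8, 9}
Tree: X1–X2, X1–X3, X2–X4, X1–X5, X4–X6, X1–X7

A tree decomposition must satisfy three properties: every vertex lies in some bag; for every edge, both endpoints lie together in some bag; and for every vertex, the bags containing it form a connected subtree. Here edge (9,3) lies in no bag, so the decomposition is invalid.

No — edge (9,3) lies in no bag.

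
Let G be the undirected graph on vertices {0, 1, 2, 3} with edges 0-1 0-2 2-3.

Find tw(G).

1

A width-1 tree decomposition is:
Bags: B1 = {0, 2}  B2 = {2, 3}  B3 = {0, 1}
Tree: B1–B2, B1–B3
The largest bag has 2 vertices, giving width 1; this decomposition certifies tw(G) ≤ 1. Any graph with an edge has treewidth ≥ 1, and G has the edge 2–0. Combining the bounds, tw(G) = 1.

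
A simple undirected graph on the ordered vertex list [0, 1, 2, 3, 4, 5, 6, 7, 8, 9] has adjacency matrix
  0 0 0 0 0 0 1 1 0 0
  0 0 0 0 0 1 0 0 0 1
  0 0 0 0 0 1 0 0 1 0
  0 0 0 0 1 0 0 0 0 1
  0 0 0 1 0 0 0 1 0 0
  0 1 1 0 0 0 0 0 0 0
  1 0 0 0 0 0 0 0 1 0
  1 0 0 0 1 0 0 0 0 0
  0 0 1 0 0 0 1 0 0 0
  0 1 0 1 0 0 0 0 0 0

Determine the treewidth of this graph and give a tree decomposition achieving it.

Treewidth 2.
One such decomposition:
Bags: B1 = {0, 4, 7}  B2 = {0, 3, 4}  B3 = {0, 3, 9}  B4 = {0, 1, 9}  B5 = {0, 1, 5}  B6 = {0, 2, 5}  B7 = {0, 2, 8}  B8 = {0, 6, 8}
Tree: B1–B2, B2–B3, B3–B4, B4–B5, B5–B6, B6–B7, B7–B8

Each bag holds 3 vertices, so the decomposition has width 2, which upper-bounds the treewidth. Since 0–7–4–3–9–1–5–2–8–6–0 is a cycle in G, G is not acyclic. Forests are exactly the graphs of treewidth ≤ 1, so tw(G) ≥ 2. Therefore the treewidth is 2.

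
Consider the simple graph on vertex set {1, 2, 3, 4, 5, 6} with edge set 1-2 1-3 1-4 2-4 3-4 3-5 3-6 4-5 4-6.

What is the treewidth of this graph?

2

A width-2 tree decomposition is:
Bags: B1 = {3, 4, 6}  B2 = {3, 4, 5}  B3 = {1, 3, 4}  B4 = {1, 2, 4}
Tree: B1–B2, B2–B3, B3–B4
Every bag has size at most 3, so the width is 3 − 1 = 2 and tw(G) ≤ 2. Conversely, {1, 2, 4} is a clique of size 3, and the vertices of any clique must share a bag in every tree decomposition; so some bag has ≥ 3 vertices and tw(G) ≥ 2. Therefore the treewidth is 2.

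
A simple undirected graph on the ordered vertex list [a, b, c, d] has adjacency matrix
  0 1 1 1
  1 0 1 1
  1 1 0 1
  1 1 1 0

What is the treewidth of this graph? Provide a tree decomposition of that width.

With just one bag of size 4, the width is 4 − 1 = 3, so tw(G) ≤ 3. Conversely, {a, b, c, d} is a clique of size 4, and the vertices of any clique must share a bag in every tree decomposition; so some bag has ≥ 4 vertices and tw(G) ≥ 3. Therefore the treewidth is 3.

Treewidth 3.
One optimal decomposition is:
Bags: B1 = {a, b, c, d}
Tree: (single bag)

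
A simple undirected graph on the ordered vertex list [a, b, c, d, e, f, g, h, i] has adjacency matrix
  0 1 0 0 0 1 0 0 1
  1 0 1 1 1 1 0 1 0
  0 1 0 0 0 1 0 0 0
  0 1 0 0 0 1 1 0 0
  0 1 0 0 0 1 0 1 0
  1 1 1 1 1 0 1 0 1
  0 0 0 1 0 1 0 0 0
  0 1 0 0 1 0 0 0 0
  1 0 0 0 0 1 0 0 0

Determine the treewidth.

2

A width-2 tree decomposition is:
Bags: B1 = {b, e, f}  B2 = {b, c, f}  B3 = {b, d, f}  B4 = {a, b, f}  B5 = {d, f, g}  B6 = {a, f, i}  B7 = {b, e, h}
Tree: B1–B2, B2–B3, B1–B4, B3–B5, B4–B6, B1–B7
Every bag has size at most 3, so the width is 3 − 1 = 2 and tw(G) ≤ 2. Conversely, {b, e, h} is a clique of size 3, and the vertices of any clique must share a bag in every tree decomposition; so some bag has ≥ 3 vertices and tw(G) ≥ 2. Hence tw(G) = 2 exactly.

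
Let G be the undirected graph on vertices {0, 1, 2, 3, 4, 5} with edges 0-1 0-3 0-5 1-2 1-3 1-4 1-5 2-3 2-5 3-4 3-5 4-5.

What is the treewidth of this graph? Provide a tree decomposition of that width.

Treewidth 3.
One such decomposition:
Bags: B1 = {1, 3, 4, 5}  B2 = {1, 2, 3, 5}  B3 = {0, 1, 3, 5}
Tree: B1–B2, B1–B3

Every bag has size at most 4, so the width is 4 − 1 = 3 and tw(G) ≤ 3. On the other hand G contains the 4-clique {0, 1, 3, 5}. A clique must lie in a single bag of any decomposition, so no decomposition can have width below 3. Combining the bounds, tw(G) = 3.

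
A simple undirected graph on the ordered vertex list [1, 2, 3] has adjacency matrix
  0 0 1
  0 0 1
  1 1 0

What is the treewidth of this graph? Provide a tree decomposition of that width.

The largest bag has 2 vertices, giving width 1; this decomposition certifies tw(G) ≤ 1. Any graph with an edge has treewidth ≥ 1, and G has the edge 3–1. The upper and lower bounds meet at 1, so that is the treewidth.

Treewidth 1.
One such decomposition:
Bags: B1 = {1, 3}  B2 = {2, 3}
Tree: B1–B2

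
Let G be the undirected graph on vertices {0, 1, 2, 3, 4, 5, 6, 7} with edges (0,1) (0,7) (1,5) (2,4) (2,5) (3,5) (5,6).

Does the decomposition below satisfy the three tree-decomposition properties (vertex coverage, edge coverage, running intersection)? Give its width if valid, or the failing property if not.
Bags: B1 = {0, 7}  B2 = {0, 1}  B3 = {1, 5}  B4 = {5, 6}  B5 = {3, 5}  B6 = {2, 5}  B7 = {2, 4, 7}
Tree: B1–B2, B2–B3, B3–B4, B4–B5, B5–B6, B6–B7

No — bags containing vertex 7 are not connected in the tree.

A tree decomposition must satisfy three properties: every vertex lies in some bag; for every edge, both endpoints lie together in some bag; and for every vertex, the bags containing it form a connected subtree. Here bags containing vertex 7 are not connected in the tree, so the decomposition is invalid.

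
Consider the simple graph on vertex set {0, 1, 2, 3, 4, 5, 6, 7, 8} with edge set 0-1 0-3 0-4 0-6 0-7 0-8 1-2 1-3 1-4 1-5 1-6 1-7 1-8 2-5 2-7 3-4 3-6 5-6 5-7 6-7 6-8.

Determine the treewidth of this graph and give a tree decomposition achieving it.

Treewidth 3.
Bags: B1 = {0, 1, 6, 7}  B2 = {0, 1, 3, 6}  B3 = {1, 5, 6, 7}  B4 = {1, 2, 5, 7}  B5 = {0, 1, 3, 4}  B6 = {0, 1, 6, 8}
Tree: B1–B2, B1–B3, B3–B4, B2–B5, B2–B6

The largest bag has 4 vertices, giving width 3; this decomposition certifies tw(G) ≤ 3. Conversely, {0, 1, 3, 4} is a clique of size 4, and the vertices of any clique must share a bag in every tree decomposition; so some bag has ≥ 4 vertices and tw(G) ≥ 3. Combining the bounds, tw(G) = 3.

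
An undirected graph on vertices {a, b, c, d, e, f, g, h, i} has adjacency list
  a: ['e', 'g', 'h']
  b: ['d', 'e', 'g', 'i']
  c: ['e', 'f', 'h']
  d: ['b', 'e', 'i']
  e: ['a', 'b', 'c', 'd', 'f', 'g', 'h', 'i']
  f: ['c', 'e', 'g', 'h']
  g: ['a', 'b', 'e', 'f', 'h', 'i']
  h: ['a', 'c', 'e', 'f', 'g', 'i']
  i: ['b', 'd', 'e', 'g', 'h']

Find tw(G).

A width-3 tree decomposition is:
Bags: B1 = {e, g, h, i}  B2 = {e, f, g, h}  B3 = {a, e, g, h}  B4 = {c, e, f, h}  B5 = {b, e, g, i}  B6 = {b, d, e, i}
Tree: B1–B2, B1–B3, B2–B4, B1–B5, B5–B6
The largest bag has 4 vertices, giving width 3; this decomposition certifies tw(G) ≤ 3. For the lower bound, the 4 vertices {b, d, e, i} are pairwise adjacent, and any tree decomposition puts a clique entirely inside one bag — forcing width ≥ 3. Combining the bounds, tw(G) = 3.

3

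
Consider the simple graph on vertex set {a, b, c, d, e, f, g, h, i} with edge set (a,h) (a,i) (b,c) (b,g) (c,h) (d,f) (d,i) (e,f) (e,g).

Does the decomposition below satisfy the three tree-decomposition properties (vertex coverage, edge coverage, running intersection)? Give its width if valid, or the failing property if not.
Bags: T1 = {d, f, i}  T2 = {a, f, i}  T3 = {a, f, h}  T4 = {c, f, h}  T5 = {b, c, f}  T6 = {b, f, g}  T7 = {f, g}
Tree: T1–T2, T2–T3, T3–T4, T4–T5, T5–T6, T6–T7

A tree decomposition must satisfy three properties: every vertex lies in some bag; for every edge, both endpoints lie together in some bag; and for every vertex, the bags containing it form a connected subtree. Here vertex e appears in no bag, so the decomposition is invalid.

No — vertex e appears in no bag.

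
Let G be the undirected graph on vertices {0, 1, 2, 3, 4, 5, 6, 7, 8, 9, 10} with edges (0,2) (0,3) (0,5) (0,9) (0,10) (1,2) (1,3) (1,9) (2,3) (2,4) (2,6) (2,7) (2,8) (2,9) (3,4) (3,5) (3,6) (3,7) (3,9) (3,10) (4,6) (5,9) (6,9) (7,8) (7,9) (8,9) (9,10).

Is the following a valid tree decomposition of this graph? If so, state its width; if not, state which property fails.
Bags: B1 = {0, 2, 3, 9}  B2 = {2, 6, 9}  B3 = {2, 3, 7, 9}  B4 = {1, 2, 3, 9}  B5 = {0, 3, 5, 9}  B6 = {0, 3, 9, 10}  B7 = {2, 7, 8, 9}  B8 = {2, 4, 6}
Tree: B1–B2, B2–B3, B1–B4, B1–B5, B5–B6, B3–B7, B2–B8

A tree decomposition must satisfy three properties: every vertex lies in some bag; for every edge, both endpoints lie together in some bag; and for every vertex, the bags containing it form a connected subtree. Here edge (3,6) lies in no bag, so the decomposition is invalid.

No — edge (3,6) lies in no bag.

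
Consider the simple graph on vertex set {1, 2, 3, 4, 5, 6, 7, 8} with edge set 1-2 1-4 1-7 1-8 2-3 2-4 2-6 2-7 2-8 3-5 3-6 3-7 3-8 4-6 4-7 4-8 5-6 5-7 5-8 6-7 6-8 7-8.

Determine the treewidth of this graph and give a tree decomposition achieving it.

Treewidth 4.
Bags: B1 = {2, 3, 6, 7, 8}  B2 = {2, 4, 6, 7, 8}  B3 = {1, 2, 4, 7, 8}  B4 = {3, 5, 6, 7, 8}
Tree: B1–B2, B2–B3, B1–B4

The largest bag has 5 vertices, giving width 4; this decomposition certifies tw(G) ≤ 4. For the lower bound, the 5 vertices {2, 3, 6, 7, 8} are pairwise adjacent, and any tree decomposition puts a clique entirely inside one bag — forcing width ≥ 4. Therefore the treewidth is 4.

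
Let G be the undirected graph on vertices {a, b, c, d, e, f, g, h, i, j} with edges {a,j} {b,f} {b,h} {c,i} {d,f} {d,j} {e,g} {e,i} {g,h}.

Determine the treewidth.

1

A width-1 tree decomposition is:
Bags: B1 = {a, j}  B2 = {d, j}  B3 = {d, f}  B4 = {b, f}  B5 = {b, h}  B6 = {g, h}  B7 = {e, g}  B8 = {e, i}  B9 = {c, i}
Tree: B1–B2, B2–B3, B3–B4, B4–B5, B5–B6, B6–B7, B7–B8, B8–B9
Every bag has size at most 2, so the width is 2 − 1 = 1 and tw(G) ≤ 1. Since G has at least one edge (e.g. a–j), it is not an edgeless graph, so tw(G) ≥ 1. Therefore the treewidth is 1.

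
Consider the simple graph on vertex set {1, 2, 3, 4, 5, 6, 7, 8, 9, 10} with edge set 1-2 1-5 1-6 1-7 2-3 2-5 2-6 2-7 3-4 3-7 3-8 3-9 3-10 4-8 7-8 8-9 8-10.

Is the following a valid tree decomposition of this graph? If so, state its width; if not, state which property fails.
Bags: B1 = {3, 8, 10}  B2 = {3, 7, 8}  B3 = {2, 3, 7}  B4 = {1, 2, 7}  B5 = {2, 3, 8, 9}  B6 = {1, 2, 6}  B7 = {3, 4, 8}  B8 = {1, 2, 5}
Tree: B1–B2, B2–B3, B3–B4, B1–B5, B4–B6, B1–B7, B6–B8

No — bags containing vertex 2 are not connected in the tree.

A tree decomposition must satisfy three properties: every vertex lies in some bag; for every edge, both endpoints lie together in some bag; and for every vertex, the bags containing it form a connected subtree. Here bags containing vertex 2 are not connected in the tree, so the decomposition is invalid.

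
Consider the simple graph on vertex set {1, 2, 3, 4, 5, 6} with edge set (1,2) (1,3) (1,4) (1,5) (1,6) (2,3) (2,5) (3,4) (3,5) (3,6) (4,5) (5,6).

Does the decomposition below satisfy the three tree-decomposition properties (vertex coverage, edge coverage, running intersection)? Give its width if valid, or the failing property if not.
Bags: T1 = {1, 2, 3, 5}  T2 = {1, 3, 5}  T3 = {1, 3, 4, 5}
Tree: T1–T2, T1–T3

A tree decomposition must satisfy three properties: every vertex lies in some bag; for every edge, both endpoints lie together in some bag; and for every vertex, the bags containing it form a connected subtree. Here vertex 6 appears in no bag, so the decomposition is invalid.

No — vertex 6 appears in no bag.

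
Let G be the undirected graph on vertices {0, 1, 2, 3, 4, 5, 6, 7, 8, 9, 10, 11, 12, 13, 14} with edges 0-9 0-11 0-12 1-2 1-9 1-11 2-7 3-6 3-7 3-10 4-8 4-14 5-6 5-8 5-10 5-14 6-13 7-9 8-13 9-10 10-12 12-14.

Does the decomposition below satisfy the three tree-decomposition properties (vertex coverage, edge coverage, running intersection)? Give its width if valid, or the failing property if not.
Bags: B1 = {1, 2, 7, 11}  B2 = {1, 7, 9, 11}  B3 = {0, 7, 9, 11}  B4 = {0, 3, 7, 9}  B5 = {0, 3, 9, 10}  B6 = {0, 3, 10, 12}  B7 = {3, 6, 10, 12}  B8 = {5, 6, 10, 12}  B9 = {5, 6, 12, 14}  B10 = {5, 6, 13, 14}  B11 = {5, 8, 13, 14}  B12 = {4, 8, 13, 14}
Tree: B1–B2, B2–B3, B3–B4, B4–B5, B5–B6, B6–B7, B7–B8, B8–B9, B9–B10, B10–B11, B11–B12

Checking the three conditions: (i) the bags cover all of {0, 1, 2, 3, 4, 5, 6, 7, 8, 9, 10, 11, 12, 13, 14}; (ii) for each edge, some bag contains both endpoints; (iii) the bags containing any fixed vertex form a subtree. All hold, so the decomposition is valid with width 4 − 1 = 3.

Yes; width 3.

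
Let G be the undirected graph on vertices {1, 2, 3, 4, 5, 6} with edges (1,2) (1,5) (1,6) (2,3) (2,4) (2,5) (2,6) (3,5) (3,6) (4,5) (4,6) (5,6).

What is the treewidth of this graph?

A width-3 tree decomposition is:
Bags: B1 = {1, 2, 5, 6}  B2 = {2, 4, 5, 6}  B3 = {2, 3, 5, 6}
Tree: B1–B2, B2–B3
The largest bag has 4 vertices, giving width 3; this decomposition certifies tw(G) ≤ 3. For the lower bound, the 4 vertices {1, 2, 5, 6} are pairwise adjacent, and any tree decomposition puts a clique entirely inside one bag — forcing width ≥ 3. Hence tw(G) = 3 exactly.

3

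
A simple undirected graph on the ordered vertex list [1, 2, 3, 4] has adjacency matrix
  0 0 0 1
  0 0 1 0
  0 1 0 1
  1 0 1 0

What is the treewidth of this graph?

1

A width-1 tree decomposition is:
Bags: B1 = {2, 3}  B2 = {3, 4}  B3 = {1, 4}
Tree: B1–B2, B2–B3
Each bag holds 2 vertices, so the decomposition has width 1, which upper-bounds the treewidth. Since G has at least one edge (e.g. 2–3), it is not an edgeless graph, so tw(G) ≥ 1. Combining the bounds, tw(G) = 1.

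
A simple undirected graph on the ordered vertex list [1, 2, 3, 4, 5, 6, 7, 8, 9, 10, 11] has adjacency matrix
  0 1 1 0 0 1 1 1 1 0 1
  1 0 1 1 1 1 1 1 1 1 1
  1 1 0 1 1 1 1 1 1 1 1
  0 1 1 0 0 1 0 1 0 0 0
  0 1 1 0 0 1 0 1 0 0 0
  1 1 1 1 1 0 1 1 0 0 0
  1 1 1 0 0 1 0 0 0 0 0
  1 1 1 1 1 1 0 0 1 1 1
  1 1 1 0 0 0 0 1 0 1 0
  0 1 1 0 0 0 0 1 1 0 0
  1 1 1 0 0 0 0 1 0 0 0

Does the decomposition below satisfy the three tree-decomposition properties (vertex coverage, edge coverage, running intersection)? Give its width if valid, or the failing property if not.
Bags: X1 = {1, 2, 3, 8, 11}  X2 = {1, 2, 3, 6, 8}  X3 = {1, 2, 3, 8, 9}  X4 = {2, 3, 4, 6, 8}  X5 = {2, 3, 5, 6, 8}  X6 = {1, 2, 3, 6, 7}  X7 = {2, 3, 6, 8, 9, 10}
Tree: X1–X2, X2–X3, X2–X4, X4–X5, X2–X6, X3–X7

No — bags containing vertex 6 are not connected in the tree.

A tree decomposition must satisfy three properties: every vertex lies in some bag; for every edge, both endpoints lie together in some bag; and for every vertex, the bags containing it form a connected subtree. Here bags containing vertex 6 are not connected in the tree, so the decomposition is invalid.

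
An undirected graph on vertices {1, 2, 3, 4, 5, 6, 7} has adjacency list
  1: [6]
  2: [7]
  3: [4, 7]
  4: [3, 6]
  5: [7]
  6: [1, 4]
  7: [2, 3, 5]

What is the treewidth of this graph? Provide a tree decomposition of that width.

Treewidth 1.
One such decomposition:
Bags: B1 = {4, 6}  B2 = {3, 4}  B3 = {3, 7}  B4 = {1, 6}  B5 = {2, 7}  B6 = {5, 7}
Tree: B1–B2, B2–B3, B1–B4, B3–B5, B5–B6

Each bag holds 2 vertices, so the decomposition has width 1, which upper-bounds the treewidth. Since G has at least one edge (e.g. 4–6), it is not an edgeless graph, so tw(G) ≥ 1. Therefore the treewidth is 1.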